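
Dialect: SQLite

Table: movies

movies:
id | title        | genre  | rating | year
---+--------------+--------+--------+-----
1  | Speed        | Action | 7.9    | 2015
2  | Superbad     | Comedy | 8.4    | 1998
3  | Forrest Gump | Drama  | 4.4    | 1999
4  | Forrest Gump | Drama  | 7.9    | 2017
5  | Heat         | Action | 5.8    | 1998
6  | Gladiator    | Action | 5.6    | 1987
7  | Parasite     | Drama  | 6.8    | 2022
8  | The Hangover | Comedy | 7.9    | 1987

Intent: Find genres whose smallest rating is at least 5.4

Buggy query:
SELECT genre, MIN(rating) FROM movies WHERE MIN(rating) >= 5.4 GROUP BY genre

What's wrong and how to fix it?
Bug: MIN() in WHERE is a misuse of aggregate

Fix: Use HAVING for the per-group MIN condition

Corrected query:
SELECT genre, MIN(rating) FROM movies GROUP BY genre HAVING MIN(rating) >= 5.4

Result:
genre  | MIN(rating)
-------+------------
Action | 5.6        
Comedy | 7.9        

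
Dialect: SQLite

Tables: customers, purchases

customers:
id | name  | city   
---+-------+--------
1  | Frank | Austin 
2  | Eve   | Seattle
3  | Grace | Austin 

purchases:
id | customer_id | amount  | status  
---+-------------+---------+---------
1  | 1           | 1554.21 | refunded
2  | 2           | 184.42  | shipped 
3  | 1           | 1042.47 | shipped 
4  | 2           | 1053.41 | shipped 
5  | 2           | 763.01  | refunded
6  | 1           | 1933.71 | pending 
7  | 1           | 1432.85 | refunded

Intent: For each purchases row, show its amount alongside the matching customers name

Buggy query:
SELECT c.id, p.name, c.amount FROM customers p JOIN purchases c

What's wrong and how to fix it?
Bug: JOIN with no ON clause produces a cartesian product; every purchases row pairs with every customers row

Fix: Specify the join condition linking the foreign key to the parent id

Corrected query:
SELECT c.id, p.name, c.amount FROM customers p JOIN purchases c ON c.customer_id = p.id

Result:
id | name  | amount 
---+-------+--------
1  | Frank | 1554.21
2  | Eve   | 184.42 
3  | Frank | 1042.47
4  | Eve   | 1053.41
5  | Eve   | 763.01 
6  | Frank | 1933.71
7  | Frank | 1432.85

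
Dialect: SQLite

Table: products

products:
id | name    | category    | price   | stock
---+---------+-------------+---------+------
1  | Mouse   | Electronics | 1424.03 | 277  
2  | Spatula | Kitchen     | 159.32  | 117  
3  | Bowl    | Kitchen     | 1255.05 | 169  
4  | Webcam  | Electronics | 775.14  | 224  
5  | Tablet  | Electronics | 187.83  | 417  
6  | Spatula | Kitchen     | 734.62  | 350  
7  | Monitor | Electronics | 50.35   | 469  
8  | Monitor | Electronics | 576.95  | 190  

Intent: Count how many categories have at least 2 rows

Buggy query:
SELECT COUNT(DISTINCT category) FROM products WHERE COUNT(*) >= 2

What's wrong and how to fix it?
Bug: WHERE filters individual rows, not groups, so a group-level COUNT is invalid there

Fix: Group first with HAVING COUNT(*) >= 2, then COUNT the resulting groups

Corrected query:
SELECT COUNT(*) FROM (SELECT category FROM products GROUP BY category HAVING COUNT(*) >= 2)

Result:
COUNT(*)
--------
2       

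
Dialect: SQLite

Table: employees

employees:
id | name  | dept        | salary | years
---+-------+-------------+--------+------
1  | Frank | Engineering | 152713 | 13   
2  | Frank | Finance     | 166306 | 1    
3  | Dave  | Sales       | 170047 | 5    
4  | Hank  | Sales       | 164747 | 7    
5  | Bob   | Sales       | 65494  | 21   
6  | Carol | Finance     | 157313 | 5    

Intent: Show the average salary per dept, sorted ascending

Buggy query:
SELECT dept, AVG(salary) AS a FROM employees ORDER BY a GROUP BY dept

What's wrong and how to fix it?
Bug: GROUP BY must precede ORDER BY

Fix: Reorder: SELECT … FROM … GROUP BY … ORDER BY …

Corrected query:
SELECT dept, AVG(salary) AS a FROM employees GROUP BY dept ORDER BY a

Result:
dept        | a            
------------+--------------
Sales       | 133429.333333
Engineering | 152713       
Finance     | 161809.5     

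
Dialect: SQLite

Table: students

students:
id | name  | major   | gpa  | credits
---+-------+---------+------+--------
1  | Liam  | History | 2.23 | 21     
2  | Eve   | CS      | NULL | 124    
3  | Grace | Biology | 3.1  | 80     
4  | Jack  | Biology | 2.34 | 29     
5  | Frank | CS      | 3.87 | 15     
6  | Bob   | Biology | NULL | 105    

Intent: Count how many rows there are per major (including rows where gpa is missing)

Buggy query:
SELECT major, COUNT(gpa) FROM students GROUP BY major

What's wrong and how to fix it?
Bug: COUNT(gpa) skips NULLs, so groups with missing gpa are undercounted

Fix: Replace COUNT(gpa) with COUNT(*)

Corrected query:
SELECT major, COUNT(*) FROM students GROUP BY major

Result:
major   | COUNT(*)
--------+---------
Biology | 3       
CS      | 2       
History | 1       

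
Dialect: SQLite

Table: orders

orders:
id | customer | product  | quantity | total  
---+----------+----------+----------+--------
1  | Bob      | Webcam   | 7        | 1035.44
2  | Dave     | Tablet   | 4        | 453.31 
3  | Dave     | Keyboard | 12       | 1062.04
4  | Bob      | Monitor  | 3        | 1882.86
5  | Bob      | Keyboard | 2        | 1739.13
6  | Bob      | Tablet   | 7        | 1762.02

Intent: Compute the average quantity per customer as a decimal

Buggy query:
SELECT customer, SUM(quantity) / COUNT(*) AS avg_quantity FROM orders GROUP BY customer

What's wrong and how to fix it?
Bug: Both operands are integers, so '/' performs integer division and truncates

Fix: Cast one side to REAL so the division keeps the fractional part

Corrected query:
SELECT customer, SUM(quantity) * 1.0 / COUNT(*) AS avg_quantity FROM orders GROUP BY customer

Result:
customer | avg_quantity
---------+-------------
Bob      | 4.75        
Dave     | 8           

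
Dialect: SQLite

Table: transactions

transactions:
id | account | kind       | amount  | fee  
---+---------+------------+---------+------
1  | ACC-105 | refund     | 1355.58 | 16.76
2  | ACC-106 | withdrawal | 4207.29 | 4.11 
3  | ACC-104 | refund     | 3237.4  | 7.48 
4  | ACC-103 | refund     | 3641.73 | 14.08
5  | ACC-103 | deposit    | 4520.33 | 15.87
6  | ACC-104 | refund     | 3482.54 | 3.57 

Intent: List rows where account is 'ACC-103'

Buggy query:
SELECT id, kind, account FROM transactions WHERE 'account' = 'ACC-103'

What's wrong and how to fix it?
Bug: Single quotes denote string literals in SQL; the column name is being compared as a constant string

Fix: Remove the quotes around the column name (or use double quotes for an identifier)

Corrected query:
SELECT id, kind, account FROM transactions WHERE account = 'ACC-103'

Result:
id | kind    | account
---+---------+--------
4  | refund  | ACC-103
5  | deposit | ACC-103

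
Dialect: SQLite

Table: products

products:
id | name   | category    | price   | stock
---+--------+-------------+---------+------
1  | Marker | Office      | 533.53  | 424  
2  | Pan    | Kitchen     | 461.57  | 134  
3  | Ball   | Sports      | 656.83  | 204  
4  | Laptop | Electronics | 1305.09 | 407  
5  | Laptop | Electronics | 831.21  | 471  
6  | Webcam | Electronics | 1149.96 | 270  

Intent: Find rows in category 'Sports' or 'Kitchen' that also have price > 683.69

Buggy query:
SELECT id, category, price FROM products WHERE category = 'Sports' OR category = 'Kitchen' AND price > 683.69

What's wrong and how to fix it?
Bug: Without parentheses, AND is evaluated before OR, so the price filter only applies to the 'Kitchen' branch

Fix: Group the OR with parentheses (or use IN), then AND the threshold

Corrected query:
SELECT id, category, price FROM products WHERE (category = 'Sports' OR category = 'Kitchen') AND price > 683.69

Result:
(no rows)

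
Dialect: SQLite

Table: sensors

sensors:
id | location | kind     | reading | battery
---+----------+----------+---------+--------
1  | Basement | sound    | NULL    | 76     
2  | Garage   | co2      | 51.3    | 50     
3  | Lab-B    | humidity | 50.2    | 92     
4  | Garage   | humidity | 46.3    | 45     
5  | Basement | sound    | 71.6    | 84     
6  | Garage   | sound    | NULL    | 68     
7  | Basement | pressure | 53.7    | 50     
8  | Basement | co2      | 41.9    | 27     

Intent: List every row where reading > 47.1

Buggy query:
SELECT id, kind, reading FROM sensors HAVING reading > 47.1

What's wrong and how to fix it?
Bug: This is a non-aggregate query (no GROUP BY, no aggregates), so in SQLite the HAVING clause is invalid here; a row-level condition belongs in WHERE

Fix: Use WHERE for row-level filtering

Corrected query:
SELECT id, kind, reading FROM sensors WHERE reading > 47.1

Result:
id | kind     | reading
---+----------+--------
2  | co2      | 51.3   
3  | humidity | 50.2   
5  | sound    | 71.6   
7  | pressure | 53.7   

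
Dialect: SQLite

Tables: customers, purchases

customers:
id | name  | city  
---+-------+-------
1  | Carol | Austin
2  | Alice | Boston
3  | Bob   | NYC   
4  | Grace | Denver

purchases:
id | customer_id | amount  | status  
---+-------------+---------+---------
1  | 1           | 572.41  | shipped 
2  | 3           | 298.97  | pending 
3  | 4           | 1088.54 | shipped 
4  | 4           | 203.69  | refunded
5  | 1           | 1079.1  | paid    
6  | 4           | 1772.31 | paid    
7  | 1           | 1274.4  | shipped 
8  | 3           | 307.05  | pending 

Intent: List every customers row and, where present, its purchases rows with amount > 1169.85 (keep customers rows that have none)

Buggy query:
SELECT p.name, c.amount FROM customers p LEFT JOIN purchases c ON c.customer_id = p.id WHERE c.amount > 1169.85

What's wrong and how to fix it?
Bug: A WHERE condition on the right-hand table after LEFT JOIN drops unmatched parents

Fix: Move the right-table condition into the ON clause so unmatched parents are kept

Corrected query:
SELECT p.name, c.amount FROM customers p LEFT JOIN purchases c ON c.customer_id = p.id AND c.amount > 1169.85

Result:
name  | amount 
------+--------
Carol | 1274.4 
Alice | NULL   
Bob   | NULL   
Grace | 1772.31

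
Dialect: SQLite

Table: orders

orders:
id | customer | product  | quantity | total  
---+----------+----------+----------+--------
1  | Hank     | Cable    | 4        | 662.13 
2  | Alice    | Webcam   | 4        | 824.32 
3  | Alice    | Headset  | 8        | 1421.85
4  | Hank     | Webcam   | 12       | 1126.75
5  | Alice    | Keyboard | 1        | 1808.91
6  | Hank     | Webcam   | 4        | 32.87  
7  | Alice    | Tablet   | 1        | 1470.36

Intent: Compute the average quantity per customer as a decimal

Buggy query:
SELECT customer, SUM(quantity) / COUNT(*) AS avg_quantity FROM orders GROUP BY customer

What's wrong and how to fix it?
Bug: SUM(quantity) and COUNT(*) are both integers; the division truncates the fractional part

Fix: Multiply by 1.0 (or CAST to REAL) to force floating-point division

Corrected query:
SELECT customer, SUM(quantity) * 1.0 / COUNT(*) AS avg_quantity FROM orders GROUP BY customer

Result:
customer | avg_quantity
---------+-------------
Alice    | 3.5         
Hank     | 6.666667    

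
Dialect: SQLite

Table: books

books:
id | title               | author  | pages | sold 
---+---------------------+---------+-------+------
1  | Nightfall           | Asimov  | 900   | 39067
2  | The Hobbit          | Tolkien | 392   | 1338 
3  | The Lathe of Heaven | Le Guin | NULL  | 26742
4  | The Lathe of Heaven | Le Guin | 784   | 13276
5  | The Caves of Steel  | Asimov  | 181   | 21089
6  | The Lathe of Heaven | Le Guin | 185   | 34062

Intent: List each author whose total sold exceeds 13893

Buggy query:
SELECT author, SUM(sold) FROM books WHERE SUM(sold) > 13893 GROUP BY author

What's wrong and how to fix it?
Bug: SUM(sold) is an aggregate, but WHERE filters rows before aggregation

Fix: Move the aggregate condition to a HAVING clause

Corrected query:
SELECT author, SUM(sold) FROM books GROUP BY author HAVING SUM(sold) > 13893

Result:
author  | SUM(sold)
--------+----------
Asimov  | 60156    
Le Guin | 74080    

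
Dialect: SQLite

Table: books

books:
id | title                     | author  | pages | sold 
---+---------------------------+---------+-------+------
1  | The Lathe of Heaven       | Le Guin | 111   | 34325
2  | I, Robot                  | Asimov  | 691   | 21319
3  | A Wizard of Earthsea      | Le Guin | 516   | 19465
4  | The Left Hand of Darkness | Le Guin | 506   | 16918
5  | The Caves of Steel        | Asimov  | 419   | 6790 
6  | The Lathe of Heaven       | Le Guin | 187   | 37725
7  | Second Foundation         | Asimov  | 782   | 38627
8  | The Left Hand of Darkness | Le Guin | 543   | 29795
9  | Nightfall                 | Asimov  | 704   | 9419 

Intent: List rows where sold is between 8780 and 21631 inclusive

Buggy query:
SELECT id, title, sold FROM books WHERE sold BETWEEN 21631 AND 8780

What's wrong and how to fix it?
Bug: The bounds are reversed; BETWEEN a AND b requires a <= b to match anything

Fix: Swap the bounds so the smaller value comes first

Corrected query:
SELECT id, title, sold FROM books WHERE sold BETWEEN 8780 AND 21631

Result:
id | title                     | sold 
---+---------------------------+------
2  | I, Robot                  | 21319
3  | A Wizard of Earthsea      | 19465
4  | The Left Hand of Darkness | 16918
9  | Nightfall                 | 9419 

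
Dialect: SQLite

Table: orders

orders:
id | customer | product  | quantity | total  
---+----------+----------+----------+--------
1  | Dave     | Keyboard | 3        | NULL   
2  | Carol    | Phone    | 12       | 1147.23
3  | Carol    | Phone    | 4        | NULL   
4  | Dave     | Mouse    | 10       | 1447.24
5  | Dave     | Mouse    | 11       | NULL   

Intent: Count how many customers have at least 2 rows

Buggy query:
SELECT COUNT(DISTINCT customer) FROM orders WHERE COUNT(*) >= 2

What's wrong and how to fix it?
Bug: COUNT(*) cannot appear in WHERE; the per-group count doesn't exist yet

Fix: Use a subquery that GROUPs and filters with HAVING, then count its rows

Corrected query:
SELECT COUNT(*) FROM (SELECT customer FROM orders GROUP BY customer HAVING COUNT(*) >= 2)

Result:
COUNT(*)
--------
2       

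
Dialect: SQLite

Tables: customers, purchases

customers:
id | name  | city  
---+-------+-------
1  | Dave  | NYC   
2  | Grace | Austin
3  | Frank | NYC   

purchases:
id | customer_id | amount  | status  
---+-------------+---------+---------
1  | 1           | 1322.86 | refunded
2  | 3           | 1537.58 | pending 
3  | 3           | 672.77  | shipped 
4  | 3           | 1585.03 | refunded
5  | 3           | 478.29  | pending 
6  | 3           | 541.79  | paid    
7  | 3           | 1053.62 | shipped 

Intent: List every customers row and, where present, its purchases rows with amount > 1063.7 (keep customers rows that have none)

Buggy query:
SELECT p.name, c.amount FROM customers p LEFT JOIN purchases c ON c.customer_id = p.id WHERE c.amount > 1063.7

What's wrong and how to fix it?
Bug: A WHERE condition on the right-hand table after LEFT JOIN drops unmatched parents

Fix: Move the right-table condition into the ON clause so unmatched parents are kept

Corrected query:
SELECT p.name, c.amount FROM customers p LEFT JOIN purchases c ON c.customer_id = p.id AND c.amount > 1063.7

Result:
name  | amount 
------+--------
Dave  | 1322.86
Grace | NULL   
Frank | 1537.58
Frank | 1585.03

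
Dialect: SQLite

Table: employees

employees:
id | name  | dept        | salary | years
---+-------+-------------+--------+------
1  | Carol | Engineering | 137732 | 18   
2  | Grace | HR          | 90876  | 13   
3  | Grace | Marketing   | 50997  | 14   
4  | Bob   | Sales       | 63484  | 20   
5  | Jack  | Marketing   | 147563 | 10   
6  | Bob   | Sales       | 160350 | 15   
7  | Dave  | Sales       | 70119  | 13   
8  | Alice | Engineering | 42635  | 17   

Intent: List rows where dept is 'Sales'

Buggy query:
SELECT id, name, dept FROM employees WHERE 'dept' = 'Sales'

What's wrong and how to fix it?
Bug: Single quotes denote string literals in SQL; the column name is being compared as a constant string

Fix: Remove the quotes around the column name (or use double quotes for an identifier)

Corrected query:
SELECT id, name, dept FROM employees WHERE dept = 'Sales'

Result:
id | name | dept 
---+------+------
4  | Bob  | Sales
6  | Bob  | Sales
7  | Dave | Sales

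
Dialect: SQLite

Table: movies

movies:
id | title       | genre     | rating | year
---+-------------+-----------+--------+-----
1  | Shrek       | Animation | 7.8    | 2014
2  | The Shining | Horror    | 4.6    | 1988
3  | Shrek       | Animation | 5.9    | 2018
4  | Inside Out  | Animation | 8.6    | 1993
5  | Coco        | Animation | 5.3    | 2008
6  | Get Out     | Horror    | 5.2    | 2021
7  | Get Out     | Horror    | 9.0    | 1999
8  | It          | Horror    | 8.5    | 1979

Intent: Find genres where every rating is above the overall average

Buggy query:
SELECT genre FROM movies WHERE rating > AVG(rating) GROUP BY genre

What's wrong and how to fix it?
Bug: WHERE evaluates per row before aggregation, so AVG() is unavailable

Fix: Compute the overall average in a scalar subquery and compare each group's MIN against it in HAVING

Corrected query:
SELECT genre FROM movies GROUP BY genre HAVING MIN(rating) > (SELECT AVG(rating) FROM movies)

Result:
(no rows)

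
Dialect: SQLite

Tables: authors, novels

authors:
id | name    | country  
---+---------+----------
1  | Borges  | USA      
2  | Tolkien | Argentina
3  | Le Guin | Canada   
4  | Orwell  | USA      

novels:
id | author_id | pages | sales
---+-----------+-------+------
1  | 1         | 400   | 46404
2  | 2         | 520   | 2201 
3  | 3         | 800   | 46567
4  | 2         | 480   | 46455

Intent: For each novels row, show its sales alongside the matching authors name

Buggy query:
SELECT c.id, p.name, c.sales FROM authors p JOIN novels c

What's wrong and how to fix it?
Bug: Missing join condition: each novels row is matched to all authors rows instead of just its own

Fix: Specify the join condition linking the foreign key to the parent id

Corrected query:
SELECT c.id, p.name, c.sales FROM authors p JOIN novels c ON c.author_id = p.id

Result:
id | name    | sales
---+---------+------
1  | Borges  | 46404
2  | Tolkien | 2201 
3  | Le Guin | 46567
4  | Tolkien | 46455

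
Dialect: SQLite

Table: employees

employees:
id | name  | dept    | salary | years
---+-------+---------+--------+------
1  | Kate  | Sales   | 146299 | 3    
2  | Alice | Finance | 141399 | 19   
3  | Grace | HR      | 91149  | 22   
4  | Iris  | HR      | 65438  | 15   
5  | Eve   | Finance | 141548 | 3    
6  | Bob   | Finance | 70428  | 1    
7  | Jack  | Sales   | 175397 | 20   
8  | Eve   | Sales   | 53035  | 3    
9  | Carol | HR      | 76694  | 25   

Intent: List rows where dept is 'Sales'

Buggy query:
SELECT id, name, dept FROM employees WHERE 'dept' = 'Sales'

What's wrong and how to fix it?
Bug: Single quotes denote string literals in SQL; the column name is being compared as a constant string

Fix: Remove the quotes around the column name (or use double quotes for an identifier)

Corrected query:
SELECT id, name, dept FROM employees WHERE dept = 'Sales'

Result:
id | name | dept 
---+------+------
1  | Kate | Sales
7  | Jack | Sales
8  | Eve  | Sales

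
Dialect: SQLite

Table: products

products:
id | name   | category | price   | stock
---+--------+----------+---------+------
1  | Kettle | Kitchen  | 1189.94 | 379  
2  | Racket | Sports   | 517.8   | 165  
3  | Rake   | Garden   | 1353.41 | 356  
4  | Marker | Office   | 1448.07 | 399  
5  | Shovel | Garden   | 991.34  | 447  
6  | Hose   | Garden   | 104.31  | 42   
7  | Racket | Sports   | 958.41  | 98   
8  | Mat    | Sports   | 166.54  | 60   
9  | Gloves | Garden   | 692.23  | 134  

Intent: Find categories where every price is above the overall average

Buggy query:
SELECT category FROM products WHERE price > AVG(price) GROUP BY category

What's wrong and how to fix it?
Bug: WHERE evaluates per row before aggregation, so AVG() is unavailable

Fix: Use a subquery for AVG and a HAVING MIN(...) filter so the condition holds for every row in the group

Corrected query:
SELECT category FROM products GROUP BY category HAVING MIN(price) > (SELECT AVG(price) FROM products)

Result:
category
--------
Kitchen 
Office  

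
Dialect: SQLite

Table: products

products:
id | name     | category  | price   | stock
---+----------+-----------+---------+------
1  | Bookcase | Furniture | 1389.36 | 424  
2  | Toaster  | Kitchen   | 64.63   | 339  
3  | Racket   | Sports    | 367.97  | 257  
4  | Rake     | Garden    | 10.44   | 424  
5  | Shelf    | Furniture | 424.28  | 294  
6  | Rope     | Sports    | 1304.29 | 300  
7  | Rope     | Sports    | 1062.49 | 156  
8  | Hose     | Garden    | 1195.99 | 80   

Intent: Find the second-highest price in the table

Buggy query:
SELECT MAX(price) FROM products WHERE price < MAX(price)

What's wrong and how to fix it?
Bug: The inner MAX is an aggregate inside WHERE, which is not allowed

Fix: Put the inner MAX in a scalar subquery

Corrected query:
SELECT MAX(price) FROM products WHERE price < (SELECT MAX(price) FROM products)

Result:
MAX(price)
----------
1304.29   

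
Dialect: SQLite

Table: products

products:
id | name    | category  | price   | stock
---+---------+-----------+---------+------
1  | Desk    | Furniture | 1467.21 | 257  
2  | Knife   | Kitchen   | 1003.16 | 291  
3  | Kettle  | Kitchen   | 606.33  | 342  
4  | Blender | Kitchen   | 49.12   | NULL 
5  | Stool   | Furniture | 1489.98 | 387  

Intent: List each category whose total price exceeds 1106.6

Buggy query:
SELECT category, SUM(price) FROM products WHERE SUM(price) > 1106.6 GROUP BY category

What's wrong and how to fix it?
Bug: Aggregate functions cannot appear in a WHERE clause

Fix: Use HAVING (which filters groups after aggregation) instead of WHERE

Corrected query:
SELECT category, SUM(price) FROM products GROUP BY category HAVING SUM(price) > 1106.6

Result:
category  | SUM(price)
----------+-----------
Furniture | 2957.19   
Kitchen   | 1658.61   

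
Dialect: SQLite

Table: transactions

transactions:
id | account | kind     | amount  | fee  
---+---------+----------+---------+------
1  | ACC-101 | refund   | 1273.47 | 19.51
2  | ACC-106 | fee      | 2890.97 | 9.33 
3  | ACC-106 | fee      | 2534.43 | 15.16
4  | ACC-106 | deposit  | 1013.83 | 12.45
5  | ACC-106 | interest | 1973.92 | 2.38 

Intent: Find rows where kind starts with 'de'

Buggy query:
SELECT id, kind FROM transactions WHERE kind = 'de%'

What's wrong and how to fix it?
Bug: Wildcards only work with LIKE; '=' treats '%' as a literal character

Fix: Replace '=' with LIKE so 'de%' is treated as a pattern

Corrected query:
SELECT id, kind FROM transactions WHERE kind LIKE 'de%'

Result:
id | kind   
---+--------
4  | deposit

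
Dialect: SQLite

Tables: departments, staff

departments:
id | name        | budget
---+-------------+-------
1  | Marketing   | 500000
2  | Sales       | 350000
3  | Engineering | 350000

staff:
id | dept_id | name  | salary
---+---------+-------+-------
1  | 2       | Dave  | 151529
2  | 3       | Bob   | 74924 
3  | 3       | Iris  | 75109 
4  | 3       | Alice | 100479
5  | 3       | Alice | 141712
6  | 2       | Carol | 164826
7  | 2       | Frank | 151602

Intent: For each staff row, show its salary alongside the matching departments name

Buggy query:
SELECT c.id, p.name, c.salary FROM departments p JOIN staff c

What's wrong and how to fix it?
Bug: Missing join condition: each staff row is matched to all departments rows instead of just its own

Fix: Specify the join condition linking the foreign key to the parent id

Corrected query:
SELECT c.id, p.name, c.salary FROM departments p JOIN staff c ON c.dept_id = p.id

Result:
id | name        | salary
---+-------------+-------
1  | Sales       | 151529
2  | Engineering | 74924 
3  | Engineering | 75109 
4  | Engineering | 100479
5  | Engineering | 141712
6  | Sales       | 164826
7  | Sales       | 151602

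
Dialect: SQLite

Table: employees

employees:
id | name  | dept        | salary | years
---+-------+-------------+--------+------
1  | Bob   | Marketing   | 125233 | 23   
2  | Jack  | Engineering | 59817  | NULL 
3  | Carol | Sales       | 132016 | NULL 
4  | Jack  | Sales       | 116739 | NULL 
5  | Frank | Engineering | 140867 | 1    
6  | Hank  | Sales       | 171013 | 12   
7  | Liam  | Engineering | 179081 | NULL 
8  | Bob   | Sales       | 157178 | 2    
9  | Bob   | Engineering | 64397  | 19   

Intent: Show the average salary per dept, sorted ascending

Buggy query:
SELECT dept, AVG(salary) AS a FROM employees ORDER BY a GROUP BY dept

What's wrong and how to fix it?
Bug: GROUP BY must precede ORDER BY

Fix: Reorder: SELECT … FROM … GROUP BY … ORDER BY …

Corrected query:
SELECT dept, AVG(salary) AS a FROM employees GROUP BY dept ORDER BY a

Result:
dept        | a       
------------+---------
Engineering | 111040.5
Marketing   | 125233  
Sales       | 144236.5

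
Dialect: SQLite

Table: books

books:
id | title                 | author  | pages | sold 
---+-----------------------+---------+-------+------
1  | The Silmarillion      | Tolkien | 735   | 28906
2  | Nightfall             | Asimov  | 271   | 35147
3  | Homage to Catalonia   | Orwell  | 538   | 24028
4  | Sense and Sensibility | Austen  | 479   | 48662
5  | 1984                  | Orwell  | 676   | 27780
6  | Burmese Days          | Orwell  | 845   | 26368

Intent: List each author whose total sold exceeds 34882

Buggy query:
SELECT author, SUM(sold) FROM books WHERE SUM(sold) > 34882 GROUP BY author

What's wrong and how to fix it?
Bug: Aggregate functions cannot appear in a WHERE clause

Fix: Use HAVING (which filters groups after aggregation) instead of WHERE

Corrected query:
SELECT author, SUM(sold) FROM books GROUP BY author HAVING SUM(sold) > 34882

Result:
author | SUM(sold)
-------+----------
Asimov | 35147    
Austen | 48662    
Orwell | 78176    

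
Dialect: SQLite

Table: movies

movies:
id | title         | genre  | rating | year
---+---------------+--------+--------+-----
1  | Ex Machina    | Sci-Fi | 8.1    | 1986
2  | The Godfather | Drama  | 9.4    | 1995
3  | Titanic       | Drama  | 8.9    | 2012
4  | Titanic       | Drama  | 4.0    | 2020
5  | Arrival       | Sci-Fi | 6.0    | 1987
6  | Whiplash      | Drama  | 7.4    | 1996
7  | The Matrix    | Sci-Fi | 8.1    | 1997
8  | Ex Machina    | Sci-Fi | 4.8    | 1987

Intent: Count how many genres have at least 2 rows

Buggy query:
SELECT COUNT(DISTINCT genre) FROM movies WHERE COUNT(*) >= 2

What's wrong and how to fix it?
Bug: COUNT(*) cannot appear in WHERE; the per-group count doesn't exist yet

Fix: Use a subquery that GROUPs and filters with HAVING, then count its rows

Corrected query:
SELECT COUNT(*) FROM (SELECT genre FROM movies GROUP BY genre HAVING COUNT(*) >= 2)

Result:
COUNT(*)
--------
2       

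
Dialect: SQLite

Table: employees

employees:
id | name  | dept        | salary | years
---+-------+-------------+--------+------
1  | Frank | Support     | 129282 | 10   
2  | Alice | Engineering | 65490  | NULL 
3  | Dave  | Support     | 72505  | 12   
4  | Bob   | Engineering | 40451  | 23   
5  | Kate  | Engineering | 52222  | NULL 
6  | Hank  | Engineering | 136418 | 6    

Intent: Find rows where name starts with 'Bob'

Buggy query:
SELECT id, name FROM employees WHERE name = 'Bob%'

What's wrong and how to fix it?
Bug: Wildcards only work with LIKE; '=' treats '%' as a literal character

Fix: Replace '=' with LIKE so 'Bob%' is treated as a pattern

Corrected query:
SELECT id, name FROM employees WHERE name LIKE 'Bob%'

Result:
id | name
---+-----
4  | Bob 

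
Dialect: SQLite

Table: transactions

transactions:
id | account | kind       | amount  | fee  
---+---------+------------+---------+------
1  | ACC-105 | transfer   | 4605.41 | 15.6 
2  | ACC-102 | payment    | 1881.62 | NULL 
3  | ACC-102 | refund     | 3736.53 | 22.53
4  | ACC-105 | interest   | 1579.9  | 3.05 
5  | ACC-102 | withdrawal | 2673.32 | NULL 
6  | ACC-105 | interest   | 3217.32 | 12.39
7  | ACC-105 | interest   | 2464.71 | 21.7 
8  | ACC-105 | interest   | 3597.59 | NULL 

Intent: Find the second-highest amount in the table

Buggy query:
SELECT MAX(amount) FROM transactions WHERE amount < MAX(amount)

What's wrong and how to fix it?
Bug: MAX(amount) on the right of the comparison is an aggregate-in-WHERE error

Fix: Put the inner MAX in a scalar subquery

Corrected query:
SELECT MAX(amount) FROM transactions WHERE amount < (SELECT MAX(amount) FROM transactions)

Result:
MAX(amount)
-----------
3736.53    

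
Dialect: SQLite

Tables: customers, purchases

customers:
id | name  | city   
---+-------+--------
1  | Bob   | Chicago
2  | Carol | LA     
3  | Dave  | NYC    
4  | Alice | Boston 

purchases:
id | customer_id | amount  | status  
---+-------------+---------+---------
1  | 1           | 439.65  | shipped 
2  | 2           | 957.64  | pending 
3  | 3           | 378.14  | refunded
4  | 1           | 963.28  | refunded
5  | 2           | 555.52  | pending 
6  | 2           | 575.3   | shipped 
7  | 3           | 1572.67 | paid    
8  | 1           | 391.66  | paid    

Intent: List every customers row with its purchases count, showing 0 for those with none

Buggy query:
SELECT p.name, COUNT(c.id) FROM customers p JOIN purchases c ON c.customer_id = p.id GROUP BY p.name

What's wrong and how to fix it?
Bug: An inner join excludes parents with zero children

Fix: Switch to LEFT JOIN to retain unmatched parent rows

Corrected query:
SELECT p.name, COUNT(c.id) FROM customers p LEFT JOIN purchases c ON c.customer_id = p.id GROUP BY p.name

Result:
name  | COUNT(c.id)
------+------------
Alice | 0          
Bob   | 3          
Carol | 3          
Dave  | 2          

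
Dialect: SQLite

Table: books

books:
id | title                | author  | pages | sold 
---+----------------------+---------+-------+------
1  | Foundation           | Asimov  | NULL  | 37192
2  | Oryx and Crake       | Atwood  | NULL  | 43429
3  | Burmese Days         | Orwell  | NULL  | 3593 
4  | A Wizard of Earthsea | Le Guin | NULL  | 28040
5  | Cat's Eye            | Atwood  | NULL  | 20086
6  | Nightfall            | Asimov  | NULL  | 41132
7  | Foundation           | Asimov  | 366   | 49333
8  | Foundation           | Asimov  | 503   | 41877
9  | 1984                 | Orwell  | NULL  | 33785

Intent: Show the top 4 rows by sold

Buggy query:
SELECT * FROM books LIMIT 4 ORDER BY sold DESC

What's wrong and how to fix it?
Bug: LIMIT must come after ORDER BY

Fix: Sort with ORDER BY, then apply LIMIT

Corrected query:
SELECT * FROM books ORDER BY sold DESC LIMIT 4

Result:
id | title          | author | pages | sold 
---+----------------+--------+-------+------
7  | Foundation     | Asimov | 366   | 49333
2  | Oryx and Crake | Atwood | NULL  | 43429
8  | Foundation     | Asimov | 503   | 41877
6  | Nightfall      | Asimov | NULL  | 41132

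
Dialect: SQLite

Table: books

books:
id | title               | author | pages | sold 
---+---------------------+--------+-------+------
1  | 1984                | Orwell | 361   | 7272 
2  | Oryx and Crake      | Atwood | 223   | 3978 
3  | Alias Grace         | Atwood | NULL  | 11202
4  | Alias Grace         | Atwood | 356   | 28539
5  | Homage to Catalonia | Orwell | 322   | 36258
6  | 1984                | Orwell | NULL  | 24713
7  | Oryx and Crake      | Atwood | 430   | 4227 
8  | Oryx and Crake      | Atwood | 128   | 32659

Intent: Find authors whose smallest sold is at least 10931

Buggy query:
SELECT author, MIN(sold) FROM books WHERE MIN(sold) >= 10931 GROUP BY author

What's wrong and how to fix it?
Bug: MIN() in WHERE is a misuse of aggregate

Fix: Use HAVING for the per-group MIN condition

Corrected query:
SELECT author, MIN(sold) FROM books GROUP BY author HAVING MIN(sold) >= 10931

Result:
(no rows)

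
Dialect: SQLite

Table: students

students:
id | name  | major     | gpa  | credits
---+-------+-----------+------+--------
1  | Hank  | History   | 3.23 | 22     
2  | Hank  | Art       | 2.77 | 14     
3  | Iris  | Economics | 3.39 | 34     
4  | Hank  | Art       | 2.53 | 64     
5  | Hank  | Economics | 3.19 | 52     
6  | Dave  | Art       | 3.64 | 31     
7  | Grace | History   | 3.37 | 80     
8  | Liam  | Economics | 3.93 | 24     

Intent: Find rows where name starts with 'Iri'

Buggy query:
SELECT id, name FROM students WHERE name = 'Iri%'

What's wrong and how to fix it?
Bug: '=' compares the literal string including the % character; pattern matching needs LIKE

Fix: Use LIKE for wildcard pattern matching

Corrected query:
SELECT id, name FROM students WHERE name LIKE 'Iri%'

Result:
id | name
---+-----
3  | Iris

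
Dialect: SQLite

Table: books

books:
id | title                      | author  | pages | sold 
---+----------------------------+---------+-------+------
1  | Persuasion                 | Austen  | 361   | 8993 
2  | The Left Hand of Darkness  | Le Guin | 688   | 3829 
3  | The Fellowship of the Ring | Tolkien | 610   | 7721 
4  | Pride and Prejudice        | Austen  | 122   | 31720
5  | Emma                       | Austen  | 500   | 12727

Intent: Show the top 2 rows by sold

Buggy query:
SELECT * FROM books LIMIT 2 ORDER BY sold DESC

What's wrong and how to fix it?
Bug: ORDER BY cannot follow LIMIT; LIMIT is the final clause

Fix: Sort with ORDER BY, then apply LIMIT

Corrected query:
SELECT * FROM books ORDER BY sold DESC LIMIT 2

Result:
id | title               | author | pages | sold 
---+---------------------+--------+-------+------
4  | Pride and Prejudice | Austen | 122   | 31720
5  | Emma                | Austen | 500   | 12727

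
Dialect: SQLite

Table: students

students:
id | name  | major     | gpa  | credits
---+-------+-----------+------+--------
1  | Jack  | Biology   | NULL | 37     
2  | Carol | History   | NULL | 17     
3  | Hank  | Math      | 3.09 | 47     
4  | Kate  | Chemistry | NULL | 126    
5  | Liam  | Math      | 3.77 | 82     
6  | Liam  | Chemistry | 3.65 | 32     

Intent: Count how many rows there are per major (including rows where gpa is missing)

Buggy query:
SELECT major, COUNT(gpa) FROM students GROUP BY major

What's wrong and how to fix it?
Bug: COUNT(gpa) skips NULLs, so groups with missing gpa are undercounted

Fix: Replace COUNT(gpa) with COUNT(*)

Corrected query:
SELECT major, COUNT(*) FROM students GROUP BY major

Result:
major     | COUNT(*)
----------+---------
Biology   | 1       
Chemistry | 2       
History   | 1       
Math      | 2       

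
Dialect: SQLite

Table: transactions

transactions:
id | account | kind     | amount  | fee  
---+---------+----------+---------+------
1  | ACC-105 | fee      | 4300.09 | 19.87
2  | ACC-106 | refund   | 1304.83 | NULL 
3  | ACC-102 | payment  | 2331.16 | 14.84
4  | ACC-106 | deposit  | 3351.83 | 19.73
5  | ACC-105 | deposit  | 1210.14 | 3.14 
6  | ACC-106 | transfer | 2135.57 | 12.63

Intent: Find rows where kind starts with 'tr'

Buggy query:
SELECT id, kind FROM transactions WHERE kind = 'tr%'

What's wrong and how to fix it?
Bug: '=' compares the literal string including the % character; pattern matching needs LIKE

Fix: Replace '=' with LIKE so 'tr%' is treated as a pattern

Corrected query:
SELECT id, kind FROM transactions WHERE kind LIKE 'tr%'

Result:
id | kind    
---+---------
6  | transfer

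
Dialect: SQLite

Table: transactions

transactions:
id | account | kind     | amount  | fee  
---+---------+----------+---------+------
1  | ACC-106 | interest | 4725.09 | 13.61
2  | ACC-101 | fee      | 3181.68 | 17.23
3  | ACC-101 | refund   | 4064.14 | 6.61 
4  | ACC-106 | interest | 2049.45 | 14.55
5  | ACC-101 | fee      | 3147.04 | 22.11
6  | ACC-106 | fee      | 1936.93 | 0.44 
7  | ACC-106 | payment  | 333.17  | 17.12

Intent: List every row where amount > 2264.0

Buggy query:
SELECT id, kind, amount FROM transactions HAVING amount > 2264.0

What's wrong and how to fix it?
Bug: HAVING filters the output of aggregation, but this query has no GROUP BY and no aggregate functions, so SQLite rejects it (HAVING clause on a non-aggregate query); the condition here is per row

Fix: Replace HAVING with WHERE since the condition applies to individual rows

Corrected query:
SELECT id, kind, amount FROM transactions WHERE amount > 2264.0

Result:
id | kind     | amount 
---+----------+--------
1  | interest | 4725.09
2  | fee      | 3181.68
3  | refund   | 4064.14
5  | fee      | 3147.04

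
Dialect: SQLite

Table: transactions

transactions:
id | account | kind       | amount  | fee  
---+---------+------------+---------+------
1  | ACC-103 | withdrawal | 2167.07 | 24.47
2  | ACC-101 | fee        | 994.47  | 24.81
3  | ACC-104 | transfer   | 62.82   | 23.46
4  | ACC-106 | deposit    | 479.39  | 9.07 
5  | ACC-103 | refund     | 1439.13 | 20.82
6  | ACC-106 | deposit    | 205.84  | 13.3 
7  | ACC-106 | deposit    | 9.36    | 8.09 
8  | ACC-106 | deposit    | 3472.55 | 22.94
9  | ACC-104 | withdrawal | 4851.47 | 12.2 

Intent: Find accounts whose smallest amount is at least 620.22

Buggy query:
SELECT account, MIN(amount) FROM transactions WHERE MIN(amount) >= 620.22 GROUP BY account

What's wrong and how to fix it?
Bug: MIN() in WHERE is a misuse of aggregate

Fix: Use HAVING for the per-group MIN condition

Corrected query:
SELECT account, MIN(amount) FROM transactions GROUP BY account HAVING MIN(amount) >= 620.22

Result:
account | MIN(amount)
--------+------------
ACC-101 | 994.47     
ACC-103 | 1439.13    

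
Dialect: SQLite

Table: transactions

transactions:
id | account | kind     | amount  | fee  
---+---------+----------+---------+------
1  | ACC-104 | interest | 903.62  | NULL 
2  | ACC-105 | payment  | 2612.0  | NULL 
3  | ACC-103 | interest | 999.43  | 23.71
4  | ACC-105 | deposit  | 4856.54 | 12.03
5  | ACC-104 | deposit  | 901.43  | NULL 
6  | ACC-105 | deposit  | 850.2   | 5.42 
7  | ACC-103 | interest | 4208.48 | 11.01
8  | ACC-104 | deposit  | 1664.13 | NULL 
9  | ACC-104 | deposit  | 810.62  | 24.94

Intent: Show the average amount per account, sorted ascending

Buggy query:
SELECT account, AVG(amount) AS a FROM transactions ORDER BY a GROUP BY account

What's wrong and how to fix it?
Bug: GROUP BY must precede ORDER BY

Fix: Move ORDER BY to the end, after GROUP BY

Corrected query:
SELECT account, AVG(amount) AS a FROM transactions GROUP BY account ORDER BY a

Result:
account | a          
--------+------------
ACC-104 | 1069.95    
ACC-103 | 2603.955   
ACC-105 | 2772.913333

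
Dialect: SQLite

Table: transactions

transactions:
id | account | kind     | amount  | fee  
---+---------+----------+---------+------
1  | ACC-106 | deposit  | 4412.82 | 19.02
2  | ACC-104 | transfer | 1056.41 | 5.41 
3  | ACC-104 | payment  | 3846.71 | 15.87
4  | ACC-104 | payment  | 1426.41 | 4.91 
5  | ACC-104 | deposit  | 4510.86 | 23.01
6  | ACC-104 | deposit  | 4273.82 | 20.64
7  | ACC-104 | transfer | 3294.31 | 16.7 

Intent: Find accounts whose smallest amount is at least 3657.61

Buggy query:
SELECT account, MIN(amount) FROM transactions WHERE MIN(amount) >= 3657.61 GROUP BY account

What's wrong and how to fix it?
Bug: Aggregates like MIN are computed per group after WHERE runs

Fix: Replace WHERE with HAVING after the GROUP BY

Corrected query:
SELECT account, MIN(amount) FROM transactions GROUP BY account HAVING MIN(amount) >= 3657.61

Result:
account | MIN(amount)
--------+------------
ACC-106 | 4412.82    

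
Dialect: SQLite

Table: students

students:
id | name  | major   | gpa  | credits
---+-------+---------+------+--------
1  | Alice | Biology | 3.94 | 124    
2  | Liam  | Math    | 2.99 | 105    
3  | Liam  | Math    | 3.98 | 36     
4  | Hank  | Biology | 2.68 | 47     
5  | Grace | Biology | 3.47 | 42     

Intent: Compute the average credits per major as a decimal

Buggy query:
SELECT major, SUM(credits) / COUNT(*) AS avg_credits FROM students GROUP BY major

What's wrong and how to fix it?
Bug: Both operands are integers, so '/' performs integer division and truncates

Fix: Cast one side to REAL so the division keeps the fractional part

Corrected query:
SELECT major, SUM(credits) * 1.0 / COUNT(*) AS avg_credits FROM students GROUP BY major

Result:
major   | avg_credits
--------+------------
Biology | 71         
Math    | 70.5       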